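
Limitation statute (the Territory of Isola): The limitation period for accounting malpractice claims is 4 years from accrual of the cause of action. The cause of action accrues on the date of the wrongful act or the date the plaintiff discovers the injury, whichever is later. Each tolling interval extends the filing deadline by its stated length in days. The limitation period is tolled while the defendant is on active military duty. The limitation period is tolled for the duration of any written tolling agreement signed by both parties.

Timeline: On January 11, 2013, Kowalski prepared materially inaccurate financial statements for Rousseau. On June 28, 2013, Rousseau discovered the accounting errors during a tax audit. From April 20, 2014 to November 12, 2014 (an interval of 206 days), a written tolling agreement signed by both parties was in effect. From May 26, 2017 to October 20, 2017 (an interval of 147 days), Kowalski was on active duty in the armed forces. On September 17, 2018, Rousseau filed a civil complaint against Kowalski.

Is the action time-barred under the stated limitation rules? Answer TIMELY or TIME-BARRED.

TIME-BARRED

Because discovery on June 28, 2013 post-dates the January 11, 2013 act, accrual under the later-of rule falls on June 28, 2013.
Adding the 4 years base period to June 28, 2013 gives a deadline of June 28, 2017, before any tolling.
The written tolling agreement from April 20, 2014 to November 12, 2014 tolled the period for 206 days, extending the deadline to January 20, 2018.
The defendant's active military service from May 26, 2017 to October 20, 2017 tolled the period for 147 days, extending the deadline to June 16, 2018.
Filing on September 17, 2018 missed the June 16, 2018 deadline — the action is time-barred.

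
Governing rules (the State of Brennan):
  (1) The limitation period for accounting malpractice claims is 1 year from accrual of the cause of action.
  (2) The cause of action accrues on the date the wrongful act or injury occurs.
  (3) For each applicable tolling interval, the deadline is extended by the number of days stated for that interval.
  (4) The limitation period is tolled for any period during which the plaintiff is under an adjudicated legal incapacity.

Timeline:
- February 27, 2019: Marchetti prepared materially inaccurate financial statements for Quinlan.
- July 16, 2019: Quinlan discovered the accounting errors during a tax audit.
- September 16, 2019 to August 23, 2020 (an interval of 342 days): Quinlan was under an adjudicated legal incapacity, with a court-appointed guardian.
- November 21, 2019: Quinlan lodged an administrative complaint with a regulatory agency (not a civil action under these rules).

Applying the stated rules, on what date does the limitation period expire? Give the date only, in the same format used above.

February 3, 2021

Because the rule ties accrual to occurrence, the claim accrued on February 27, 2019, not on the July 16, 2019 discovery date.
1 year from February 27, 2019 is February 27, 2020.
Because the plaintiff's legal incapacity ran from September 16, 2019 to August 23, 2020, the deadline is extended by 342 days to February 3, 2021.
The other events in the timeline have no effect on the limitation period under the stated rules.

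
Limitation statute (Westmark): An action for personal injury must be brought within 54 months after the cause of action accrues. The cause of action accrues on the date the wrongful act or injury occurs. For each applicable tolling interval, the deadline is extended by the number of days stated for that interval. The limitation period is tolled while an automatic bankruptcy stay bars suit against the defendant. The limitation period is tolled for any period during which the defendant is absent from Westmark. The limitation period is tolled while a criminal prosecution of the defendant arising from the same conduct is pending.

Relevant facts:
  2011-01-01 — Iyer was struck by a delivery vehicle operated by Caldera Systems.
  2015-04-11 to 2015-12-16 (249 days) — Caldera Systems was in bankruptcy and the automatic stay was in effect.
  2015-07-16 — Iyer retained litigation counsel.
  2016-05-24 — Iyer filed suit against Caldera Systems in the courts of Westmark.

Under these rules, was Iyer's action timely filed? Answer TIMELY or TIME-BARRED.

The claim accrued on 2011-01-01, when the wrongful act occurred.
Adding the 54 months base period to 2011-01-01 gives a deadline of 2015-07-01, before any tolling.
Because the automatic bankruptcy stay ran from 2015-04-11 to 2015-12-16, the deadline is extended by 249 days to 2016-03-06.
The other events in the timeline have no effect on the limitation period under the stated rules.
Filing on 2016-05-24 missed the 2016-03-06 deadline — the action is time-barred.

TIME-BARRED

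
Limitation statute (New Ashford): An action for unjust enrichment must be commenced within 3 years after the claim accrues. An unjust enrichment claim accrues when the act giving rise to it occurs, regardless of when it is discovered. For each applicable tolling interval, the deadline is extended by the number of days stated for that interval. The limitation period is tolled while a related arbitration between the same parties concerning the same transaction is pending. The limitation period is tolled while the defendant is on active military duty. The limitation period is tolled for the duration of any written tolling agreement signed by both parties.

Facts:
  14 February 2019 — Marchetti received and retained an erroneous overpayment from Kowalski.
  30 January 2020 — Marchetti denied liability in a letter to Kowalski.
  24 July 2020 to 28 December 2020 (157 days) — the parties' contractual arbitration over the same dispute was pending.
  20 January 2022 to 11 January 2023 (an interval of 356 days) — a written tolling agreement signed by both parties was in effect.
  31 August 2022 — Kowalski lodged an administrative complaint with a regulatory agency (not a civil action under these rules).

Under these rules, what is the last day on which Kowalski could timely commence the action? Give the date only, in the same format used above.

The limitation period began to run on 14 February 2019.
The untolled deadline — 3 years after 14 February 2019 — is 14 February 2022.
The period was tolled for 157 days by the pending related arbitration (24 July 2020 to 28 December 2020), pushing the deadline to 21 July 2022.
Because the written tolling agreement ran from 20 January 2022 to 11 January 2023, the deadline is extended by 356 days to 12 July 2023.
Nothing else in the chronology tolls or restarts the period.

12 July 2023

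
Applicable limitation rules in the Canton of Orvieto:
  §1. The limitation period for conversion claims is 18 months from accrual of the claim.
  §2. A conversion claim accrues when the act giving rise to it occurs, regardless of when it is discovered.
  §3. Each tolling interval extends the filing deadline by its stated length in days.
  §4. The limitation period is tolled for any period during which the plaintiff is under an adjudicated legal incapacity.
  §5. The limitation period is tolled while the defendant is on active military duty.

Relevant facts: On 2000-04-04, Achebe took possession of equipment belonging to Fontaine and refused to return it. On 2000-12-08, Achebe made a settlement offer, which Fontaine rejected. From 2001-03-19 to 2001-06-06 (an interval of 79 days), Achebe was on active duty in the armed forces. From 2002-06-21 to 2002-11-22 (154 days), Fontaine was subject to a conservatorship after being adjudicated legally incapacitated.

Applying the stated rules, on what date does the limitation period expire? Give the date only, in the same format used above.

The claim accrued on 2000-04-04, the date of the act.
18 months from 2000-04-04 is 2001-10-04.
The defendant's active military service from 2001-03-19 to 2001-06-06 tolled the period for 79 days, extending the deadline to 2001-12-22.
By the time the plaintiff's legal incapacity began on 2002-06-21, the limitation period had already expired on 2001-12-22; that interval cannot revive it.
None of the other events listed affects the running of the period under the stated rules.

2001-12-22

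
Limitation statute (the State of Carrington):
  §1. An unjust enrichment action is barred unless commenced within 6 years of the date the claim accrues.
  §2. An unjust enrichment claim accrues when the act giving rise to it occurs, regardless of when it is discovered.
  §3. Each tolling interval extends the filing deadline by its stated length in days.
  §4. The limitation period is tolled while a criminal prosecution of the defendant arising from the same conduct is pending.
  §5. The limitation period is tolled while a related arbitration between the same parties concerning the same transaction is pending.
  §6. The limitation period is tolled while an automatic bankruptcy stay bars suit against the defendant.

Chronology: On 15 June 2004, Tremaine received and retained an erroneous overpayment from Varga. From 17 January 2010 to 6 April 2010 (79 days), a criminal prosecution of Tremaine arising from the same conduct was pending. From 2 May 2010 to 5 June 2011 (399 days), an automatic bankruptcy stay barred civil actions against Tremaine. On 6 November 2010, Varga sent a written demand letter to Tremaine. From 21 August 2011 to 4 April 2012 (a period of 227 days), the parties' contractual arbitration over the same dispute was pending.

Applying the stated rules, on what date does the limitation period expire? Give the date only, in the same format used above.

20 May 2012

The limitation period began to run on 15 June 2004.
6 years from 15 June 2004 is 15 June 2010.
The pending criminal prosecution from 17 January 2010 to 6 April 2010 tolled the period for 79 days, extending the deadline to 2 September 2010.
The period was tolled for 399 days by the automatic bankruptcy stay (2 May 2010 to 5 June 2011), pushing the deadline to 6 October 2011.
The pending related arbitration from 21 August 2011 to 4 April 2012 tolled the period for 227 days, extending the deadline to 20 May 2012.
Nothing else in the chronology tolls or restarts the period.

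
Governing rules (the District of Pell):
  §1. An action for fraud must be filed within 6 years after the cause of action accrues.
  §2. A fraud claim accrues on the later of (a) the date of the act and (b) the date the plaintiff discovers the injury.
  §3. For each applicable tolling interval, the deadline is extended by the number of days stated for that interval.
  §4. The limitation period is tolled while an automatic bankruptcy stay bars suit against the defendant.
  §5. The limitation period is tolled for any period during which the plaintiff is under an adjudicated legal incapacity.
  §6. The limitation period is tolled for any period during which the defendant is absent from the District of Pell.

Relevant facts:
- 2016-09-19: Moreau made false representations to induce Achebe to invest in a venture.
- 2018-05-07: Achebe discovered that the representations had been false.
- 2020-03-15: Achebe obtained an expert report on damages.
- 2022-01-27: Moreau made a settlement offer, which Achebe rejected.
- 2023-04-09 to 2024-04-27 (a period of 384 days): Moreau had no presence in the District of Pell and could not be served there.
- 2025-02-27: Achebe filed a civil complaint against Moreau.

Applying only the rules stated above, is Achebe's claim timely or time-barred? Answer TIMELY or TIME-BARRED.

TIMELY

Because discovery on 2018-05-07 post-dates the 2016-09-19 act, accrual under the later-of rule falls on 2018-05-07.
Adding the 6 years base period to 2018-05-07 gives a deadline of 2024-05-07, before any tolling.
Because the defendant's absence from the jurisdiction ran from 2023-04-09 to 2024-04-27, the deadline is extended by 384 days to 2025-05-26.
None of the other events listed affects the running of the period under the stated rules.
Filing on 2025-02-27 beat the 2025-05-26 deadline — the action is timely.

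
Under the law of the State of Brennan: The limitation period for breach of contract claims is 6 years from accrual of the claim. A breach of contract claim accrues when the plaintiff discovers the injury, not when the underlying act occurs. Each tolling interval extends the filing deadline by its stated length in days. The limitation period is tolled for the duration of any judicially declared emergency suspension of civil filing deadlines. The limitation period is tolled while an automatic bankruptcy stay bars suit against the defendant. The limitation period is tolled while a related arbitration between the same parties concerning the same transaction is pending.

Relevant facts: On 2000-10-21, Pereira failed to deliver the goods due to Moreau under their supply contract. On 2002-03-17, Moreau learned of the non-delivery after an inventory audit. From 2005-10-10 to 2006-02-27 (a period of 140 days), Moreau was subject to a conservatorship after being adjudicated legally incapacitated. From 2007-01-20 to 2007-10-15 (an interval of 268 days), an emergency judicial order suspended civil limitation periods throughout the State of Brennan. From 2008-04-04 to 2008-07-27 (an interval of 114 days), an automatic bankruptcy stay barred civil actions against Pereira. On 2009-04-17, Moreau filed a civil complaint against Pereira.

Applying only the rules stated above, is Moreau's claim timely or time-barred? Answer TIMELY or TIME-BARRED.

TIME-BARRED

Accrual is tied to discovery, so the period began on 2002-03-17 rather than on 2000-10-21 when the act occurred.
Adding the 6 years base period to 2002-03-17 gives a deadline of 2008-03-17, before any tolling.
Because the emergency suspension of filing deadlines ran from 2007-01-20 to 2007-10-15, the deadline is extended by 268 days to 2008-12-10.
Because the automatic bankruptcy stay ran from 2008-04-04 to 2008-07-27, the deadline is extended by 114 days to 2009-04-03.
No stated provision tolls the period for the plaintiff's incapacity, so the interval from 2005-10-10 to 2006-02-27 has no effect on the deadline.
The 2009-04-17 filing falls after the 2009-04-03 deadline; the claim is time-barred.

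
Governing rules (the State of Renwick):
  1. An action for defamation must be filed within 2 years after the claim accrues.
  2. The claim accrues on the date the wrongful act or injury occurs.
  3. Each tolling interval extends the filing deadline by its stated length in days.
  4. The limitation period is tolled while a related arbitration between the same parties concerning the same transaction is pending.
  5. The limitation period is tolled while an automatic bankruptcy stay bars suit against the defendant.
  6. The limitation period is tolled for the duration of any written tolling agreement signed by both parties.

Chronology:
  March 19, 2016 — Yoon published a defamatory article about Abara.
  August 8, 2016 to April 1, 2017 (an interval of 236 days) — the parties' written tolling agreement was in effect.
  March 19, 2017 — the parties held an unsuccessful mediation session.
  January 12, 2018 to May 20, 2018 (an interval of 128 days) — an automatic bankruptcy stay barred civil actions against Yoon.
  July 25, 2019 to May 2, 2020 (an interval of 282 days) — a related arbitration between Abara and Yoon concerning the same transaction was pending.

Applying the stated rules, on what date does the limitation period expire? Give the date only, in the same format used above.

March 18, 2019

The limitation period began to run on March 19, 2016.
Adding the 2 years base period to March 19, 2016 gives a deadline of March 19, 2018, before any tolling.
The period was tolled for 236 days by the written tolling agreement (August 8, 2016 to April 1, 2017), pushing the deadline to November 10, 2018.
Because the automatic bankruptcy stay ran from January 12, 2018 to May 20, 2018, the deadline is extended by 128 days to March 18, 2019.
The pending related arbitration starting July 25, 2019 came too late — the period had run on March 18, 2019 — and so does not extend the deadline.
Nothing else in the chronology tolls or restarts the period.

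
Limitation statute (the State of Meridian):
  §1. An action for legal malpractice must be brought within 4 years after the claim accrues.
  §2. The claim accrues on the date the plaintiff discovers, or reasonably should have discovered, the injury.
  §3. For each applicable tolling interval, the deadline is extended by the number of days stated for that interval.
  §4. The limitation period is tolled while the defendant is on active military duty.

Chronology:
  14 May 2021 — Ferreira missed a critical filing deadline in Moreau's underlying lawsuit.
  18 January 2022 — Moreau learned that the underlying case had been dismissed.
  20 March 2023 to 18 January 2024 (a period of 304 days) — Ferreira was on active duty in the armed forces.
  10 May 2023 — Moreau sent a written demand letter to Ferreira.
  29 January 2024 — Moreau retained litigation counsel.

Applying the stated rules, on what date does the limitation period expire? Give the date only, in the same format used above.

18 November 2026

Accrual is tied to discovery, so the period began on 18 January 2022 rather than on 14 May 2021 when the act occurred.
4 years from 18 January 2022 is 18 January 2026.
The period was tolled for 304 days by the defendant's active military service (20 March 2023 to 18 January 2024), pushing the deadline to 18 November 2026.
Nothing else in the chronology tolls or restarts the period.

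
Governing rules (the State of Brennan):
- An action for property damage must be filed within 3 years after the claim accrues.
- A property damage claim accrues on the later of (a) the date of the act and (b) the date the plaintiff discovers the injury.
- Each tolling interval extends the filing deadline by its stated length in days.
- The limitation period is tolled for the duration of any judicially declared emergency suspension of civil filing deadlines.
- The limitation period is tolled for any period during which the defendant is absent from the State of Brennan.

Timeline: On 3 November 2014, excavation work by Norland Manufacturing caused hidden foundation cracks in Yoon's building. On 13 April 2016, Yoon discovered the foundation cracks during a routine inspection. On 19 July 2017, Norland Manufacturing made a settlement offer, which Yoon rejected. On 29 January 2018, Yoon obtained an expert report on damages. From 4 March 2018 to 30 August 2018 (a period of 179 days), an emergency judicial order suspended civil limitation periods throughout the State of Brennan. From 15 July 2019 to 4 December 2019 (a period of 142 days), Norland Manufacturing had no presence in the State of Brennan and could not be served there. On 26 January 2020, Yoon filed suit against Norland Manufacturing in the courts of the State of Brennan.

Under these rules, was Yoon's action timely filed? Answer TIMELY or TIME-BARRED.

Because discovery on 13 April 2016 post-dates the 3 November 2014 act, accrual under the later-of rule falls on 13 April 2016.
3 years from 13 April 2016 is 13 April 2019.
The period was tolled for 179 days by the emergency suspension of filing deadlines (4 March 2018 to 30 August 2018), pushing the deadline to 9 October 2019.
Because the defendant's absence from the jurisdiction ran from 15 July 2019 to 4 December 2019, the deadline is extended by 142 days to 28 February 2020.
None of the other events listed affects the running of the period under the stated rules.
Filing on 26 January 2020 beat the 28 February 2020 deadline — the action is timely.

TIMELY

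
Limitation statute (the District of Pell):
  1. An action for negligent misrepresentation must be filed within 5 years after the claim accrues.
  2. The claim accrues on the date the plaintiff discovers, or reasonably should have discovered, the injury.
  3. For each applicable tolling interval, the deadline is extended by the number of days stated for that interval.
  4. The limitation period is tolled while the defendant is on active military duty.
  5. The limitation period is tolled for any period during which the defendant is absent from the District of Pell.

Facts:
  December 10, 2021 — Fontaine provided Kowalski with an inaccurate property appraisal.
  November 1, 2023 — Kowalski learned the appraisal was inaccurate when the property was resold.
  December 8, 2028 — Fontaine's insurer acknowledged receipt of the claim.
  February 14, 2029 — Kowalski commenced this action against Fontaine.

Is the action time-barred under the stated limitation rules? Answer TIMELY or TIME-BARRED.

TIME-BARRED

Under the discovery rule, the claim accrued on November 1, 2023, when Kowalski discovered the injury — not on the December 10, 2021 date of the underlying act.
The untolled deadline — 5 years after November 1, 2023 — is November 1, 2028.
The other events in the timeline have no effect on the limitation period under the stated rules.
Kowalski filed on February 14, 2029, after the November 1, 2028 deadline, so the action is time-barred.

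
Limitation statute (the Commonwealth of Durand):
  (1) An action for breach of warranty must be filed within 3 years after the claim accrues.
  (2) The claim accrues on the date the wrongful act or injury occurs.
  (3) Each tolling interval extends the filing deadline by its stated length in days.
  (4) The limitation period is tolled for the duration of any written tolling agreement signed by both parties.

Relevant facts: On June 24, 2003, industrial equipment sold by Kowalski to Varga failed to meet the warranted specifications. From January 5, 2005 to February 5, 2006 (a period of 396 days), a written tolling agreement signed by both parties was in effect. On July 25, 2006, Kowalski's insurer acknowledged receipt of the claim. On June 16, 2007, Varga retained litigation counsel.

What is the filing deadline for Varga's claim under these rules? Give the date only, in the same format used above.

July 25, 2007

The limitation period began to run on June 24, 2003.
Adding the 3 years base period to June 24, 2003 gives a deadline of June 24, 2006, before any tolling.
The period was tolled for 396 days by the written tolling agreement (January 5, 2005 to February 5, 2006), pushing the deadline to July 25, 2007.
None of the other events listed affects the running of the period under the stated rules.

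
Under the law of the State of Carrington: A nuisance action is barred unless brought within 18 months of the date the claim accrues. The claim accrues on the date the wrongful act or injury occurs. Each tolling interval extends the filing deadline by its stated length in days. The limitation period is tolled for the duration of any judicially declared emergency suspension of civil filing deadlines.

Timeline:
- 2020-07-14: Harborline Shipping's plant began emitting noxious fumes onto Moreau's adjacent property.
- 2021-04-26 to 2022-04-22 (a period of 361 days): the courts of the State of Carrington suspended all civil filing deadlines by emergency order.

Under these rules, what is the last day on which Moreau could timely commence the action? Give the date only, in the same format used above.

2023-01-10

The claim accrued on 2020-07-14, the date of the act.
18 months from 2020-07-14 is 2022-01-14.
The period was tolled for 361 days by the emergency suspension of filing deadlines (2021-04-26 to 2022-04-22), pushing the deadline to 2023-01-10.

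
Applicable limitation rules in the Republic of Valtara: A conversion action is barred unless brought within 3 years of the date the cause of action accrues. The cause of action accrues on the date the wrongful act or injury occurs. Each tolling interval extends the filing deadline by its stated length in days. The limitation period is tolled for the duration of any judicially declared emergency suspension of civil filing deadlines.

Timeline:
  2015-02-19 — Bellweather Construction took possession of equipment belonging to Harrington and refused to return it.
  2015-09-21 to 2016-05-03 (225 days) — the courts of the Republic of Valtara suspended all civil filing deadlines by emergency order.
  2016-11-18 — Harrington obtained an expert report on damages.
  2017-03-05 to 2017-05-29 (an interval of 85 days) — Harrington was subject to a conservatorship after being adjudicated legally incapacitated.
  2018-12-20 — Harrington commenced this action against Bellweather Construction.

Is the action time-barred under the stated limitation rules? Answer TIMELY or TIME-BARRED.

TIME-BARRED

The cause of action accrued on 2015-02-19, the date of the act.
The untolled deadline — 3 years after 2015-02-19 — is 2018-02-19.
The emergency suspension of filing deadlines from 2015-09-21 to 2016-05-03 tolled the period for 225 days, extending the deadline to 2018-10-02.
The plaintiff's legal incapacity from 2017-03-05 to 2017-05-29 does not toll the period, because no stated rule makes the plaintiff's incapacity a tolling event.
The other events in the timeline have no effect on the limitation period under the stated rules.
Harrington filed on 2018-12-20, after the 2018-10-02 deadline, so the action is time-barred.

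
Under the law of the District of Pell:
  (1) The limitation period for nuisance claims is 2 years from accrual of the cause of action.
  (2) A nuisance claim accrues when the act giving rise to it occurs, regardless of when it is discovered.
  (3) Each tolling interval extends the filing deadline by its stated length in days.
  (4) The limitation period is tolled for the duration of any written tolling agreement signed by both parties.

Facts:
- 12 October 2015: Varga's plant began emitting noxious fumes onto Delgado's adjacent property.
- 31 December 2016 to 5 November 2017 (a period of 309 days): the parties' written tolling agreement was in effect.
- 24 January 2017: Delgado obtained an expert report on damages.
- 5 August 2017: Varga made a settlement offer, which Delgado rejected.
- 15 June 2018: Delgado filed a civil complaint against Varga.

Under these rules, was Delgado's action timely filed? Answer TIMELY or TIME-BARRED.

The limitation period began to run on 12 October 2015.
The untolled deadline — 2 years after 12 October 2015 — is 12 October 2017.
The period was tolled for 309 days by the written tolling agreement (31 December 2016 to 5 November 2017), pushing the deadline to 17 August 2018.
None of the other events listed affects the running of the period under the stated rules.
Delgado filed on 15 June 2018, before the 17 August 2018 deadline, so the action is timely.

TIMELY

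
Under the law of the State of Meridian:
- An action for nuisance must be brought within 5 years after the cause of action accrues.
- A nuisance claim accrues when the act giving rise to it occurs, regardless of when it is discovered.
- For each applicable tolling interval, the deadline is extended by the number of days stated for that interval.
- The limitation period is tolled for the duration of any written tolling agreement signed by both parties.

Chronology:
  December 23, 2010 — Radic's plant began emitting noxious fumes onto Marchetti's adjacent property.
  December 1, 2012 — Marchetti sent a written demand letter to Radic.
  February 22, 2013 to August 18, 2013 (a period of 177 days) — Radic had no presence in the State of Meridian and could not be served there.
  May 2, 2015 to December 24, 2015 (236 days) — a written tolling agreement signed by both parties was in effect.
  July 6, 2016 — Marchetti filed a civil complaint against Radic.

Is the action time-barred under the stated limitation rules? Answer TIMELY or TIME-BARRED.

TIMELY

The claim accrued on December 23, 2010, when the wrongful act occurred.
Adding the 5 years base period to December 23, 2010 gives a deadline of December 23, 2015, before any tolling.
Because the written tolling agreement ran from May 2, 2015 to December 24, 2015, the deadline is extended by 236 days to August 15, 2016.
Although the defendant's absence ran from February 22, 2013 to August 18, 2013, the stated rules do not make that a tolling event, so it is disregarded.
The other events in the timeline have no effect on the limitation period under the stated rules.
The July 6, 2016 filing precedes the August 15, 2016 deadline; the claim is timely.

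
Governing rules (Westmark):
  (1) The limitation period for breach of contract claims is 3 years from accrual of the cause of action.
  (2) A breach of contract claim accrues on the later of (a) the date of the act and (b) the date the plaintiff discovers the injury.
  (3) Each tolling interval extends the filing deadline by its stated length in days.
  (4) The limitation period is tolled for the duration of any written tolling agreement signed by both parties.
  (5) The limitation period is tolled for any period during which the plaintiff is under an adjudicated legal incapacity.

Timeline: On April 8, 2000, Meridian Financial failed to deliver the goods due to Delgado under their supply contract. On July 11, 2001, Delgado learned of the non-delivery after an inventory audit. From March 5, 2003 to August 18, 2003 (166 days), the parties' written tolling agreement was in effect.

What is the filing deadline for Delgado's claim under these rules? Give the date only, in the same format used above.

The claim accrued on July 11, 2001 — the later of the April 8, 2000 act and the July 11, 2001 discovery.
The untolled deadline — 3 years after July 11, 2001 — is July 11, 2004.
Because the written tolling agreement ran from March 5, 2003 to August 18, 2003, the deadline is extended by 166 days to December 24, 2004.

December 24, 2004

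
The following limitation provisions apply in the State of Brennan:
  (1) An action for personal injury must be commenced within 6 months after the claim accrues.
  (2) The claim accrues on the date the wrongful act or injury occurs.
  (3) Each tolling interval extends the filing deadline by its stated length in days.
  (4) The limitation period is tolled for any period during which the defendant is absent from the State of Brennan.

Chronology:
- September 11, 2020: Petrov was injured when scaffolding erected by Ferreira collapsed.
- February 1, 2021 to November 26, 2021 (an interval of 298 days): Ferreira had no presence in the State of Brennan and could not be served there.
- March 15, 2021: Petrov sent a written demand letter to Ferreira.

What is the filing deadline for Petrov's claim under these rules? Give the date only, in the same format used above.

The claim accrued on September 11, 2020, when the wrongful act occurred.
6 months from September 11, 2020 is March 11, 2021.
The period was tolled for 298 days by the defendant's absence from the jurisdiction (February 1, 2021 to November 26, 2021), pushing the deadline to January 3, 2022.
The other events in the timeline have no effect on the limitation period under the stated rules.

January 3, 2022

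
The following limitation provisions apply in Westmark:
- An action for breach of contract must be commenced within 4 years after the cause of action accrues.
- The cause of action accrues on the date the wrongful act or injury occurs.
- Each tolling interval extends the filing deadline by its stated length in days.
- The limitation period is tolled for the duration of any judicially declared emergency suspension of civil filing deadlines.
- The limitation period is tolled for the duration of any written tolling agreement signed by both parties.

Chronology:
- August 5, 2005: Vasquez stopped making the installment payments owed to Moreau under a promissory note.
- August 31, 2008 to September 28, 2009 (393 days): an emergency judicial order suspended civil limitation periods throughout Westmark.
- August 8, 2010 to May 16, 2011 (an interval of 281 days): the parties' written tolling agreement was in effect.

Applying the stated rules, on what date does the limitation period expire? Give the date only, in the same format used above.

June 10, 2011

The cause of action accrued on August 5, 2005, the date of the act.
The untolled deadline — 4 years after August 5, 2005 — is August 5, 2009.
The period was tolled for 393 days by the emergency suspension of filing deadlines (August 31, 2008 to September 28, 2009), pushing the deadline to September 2, 2010.
Because the written tolling agreement ran from August 8, 2010 to May 16, 2011, the deadline is extended by 281 days to June 10, 2011.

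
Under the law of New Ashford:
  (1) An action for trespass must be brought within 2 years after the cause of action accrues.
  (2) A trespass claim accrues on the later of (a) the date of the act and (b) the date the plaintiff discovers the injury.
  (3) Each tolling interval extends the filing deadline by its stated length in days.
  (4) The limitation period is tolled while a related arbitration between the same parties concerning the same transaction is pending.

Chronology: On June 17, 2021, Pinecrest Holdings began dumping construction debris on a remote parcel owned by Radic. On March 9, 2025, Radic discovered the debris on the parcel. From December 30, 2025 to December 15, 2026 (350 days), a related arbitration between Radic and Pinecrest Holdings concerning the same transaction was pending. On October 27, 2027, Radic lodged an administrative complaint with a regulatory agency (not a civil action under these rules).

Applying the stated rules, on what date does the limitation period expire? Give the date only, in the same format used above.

The claim accrued on March 9, 2025 — the later of the June 17, 2021 act and the March 9, 2025 discovery.
Adding the 2 years base period to March 9, 2025 gives a deadline of March 9, 2027, before any tolling.
The period was tolled for 350 days by the pending related arbitration (December 30, 2025 to December 15, 2026), pushing the deadline to February 22, 2028.
Nothing else in the chronology tolls or restarts the period.

February 22, 2028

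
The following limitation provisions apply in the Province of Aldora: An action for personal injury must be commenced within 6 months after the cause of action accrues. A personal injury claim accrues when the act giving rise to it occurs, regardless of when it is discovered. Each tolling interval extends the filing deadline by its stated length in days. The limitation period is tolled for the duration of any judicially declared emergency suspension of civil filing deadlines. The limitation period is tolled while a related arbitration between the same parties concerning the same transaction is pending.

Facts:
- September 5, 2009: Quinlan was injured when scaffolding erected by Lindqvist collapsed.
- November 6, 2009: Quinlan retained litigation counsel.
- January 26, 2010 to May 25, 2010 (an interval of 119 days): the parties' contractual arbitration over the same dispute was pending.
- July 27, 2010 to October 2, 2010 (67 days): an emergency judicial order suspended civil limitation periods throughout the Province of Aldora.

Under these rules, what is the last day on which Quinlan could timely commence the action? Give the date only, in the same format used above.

July 2, 2010

The cause of action accrued on September 5, 2009, the date of the act.
Adding the 6 months base period to September 5, 2009 gives a deadline of March 5, 2010, before any tolling.
The period was tolled for 119 days by the pending related arbitration (January 26, 2010 to May 25, 2010), pushing the deadline to July 2, 2010.
The emergency suspension of filing deadlines starting July 27, 2010 came too late — the period had run on July 2, 2010 — and so does not extend the deadline.
The other events in the timeline have no effect on the limitation period under the stated rules.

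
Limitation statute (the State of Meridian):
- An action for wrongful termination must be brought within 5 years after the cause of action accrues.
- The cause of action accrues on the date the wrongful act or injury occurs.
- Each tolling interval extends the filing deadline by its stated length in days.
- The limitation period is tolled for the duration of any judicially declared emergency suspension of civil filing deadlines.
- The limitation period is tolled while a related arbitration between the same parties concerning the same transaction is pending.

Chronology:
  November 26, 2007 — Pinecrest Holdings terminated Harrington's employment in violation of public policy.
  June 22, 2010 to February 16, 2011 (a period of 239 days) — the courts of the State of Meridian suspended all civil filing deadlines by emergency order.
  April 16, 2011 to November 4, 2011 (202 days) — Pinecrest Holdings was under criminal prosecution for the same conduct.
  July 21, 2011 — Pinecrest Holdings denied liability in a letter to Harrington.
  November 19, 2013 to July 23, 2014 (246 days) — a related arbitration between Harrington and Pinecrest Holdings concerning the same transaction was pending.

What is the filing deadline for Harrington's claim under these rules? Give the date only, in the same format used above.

July 23, 2013

The limitation period began to run on November 26, 2007.
The untolled deadline — 5 years after November 26, 2007 — is November 26, 2012.
Because the emergency suspension of filing deadlines ran from June 22, 2010 to February 16, 2011, the deadline is extended by 239 days to July 23, 2013.
The pending related arbitration from November 19, 2013 to July 23, 2014 began after the period had already run on July 23, 2013, so it has no tolling effect.
Although a criminal prosecution ran from April 16, 2011 to November 4, 2011, the stated rules do not make that a tolling event, so it is disregarded.
Nothing else in the chronology tolls or restarts the period.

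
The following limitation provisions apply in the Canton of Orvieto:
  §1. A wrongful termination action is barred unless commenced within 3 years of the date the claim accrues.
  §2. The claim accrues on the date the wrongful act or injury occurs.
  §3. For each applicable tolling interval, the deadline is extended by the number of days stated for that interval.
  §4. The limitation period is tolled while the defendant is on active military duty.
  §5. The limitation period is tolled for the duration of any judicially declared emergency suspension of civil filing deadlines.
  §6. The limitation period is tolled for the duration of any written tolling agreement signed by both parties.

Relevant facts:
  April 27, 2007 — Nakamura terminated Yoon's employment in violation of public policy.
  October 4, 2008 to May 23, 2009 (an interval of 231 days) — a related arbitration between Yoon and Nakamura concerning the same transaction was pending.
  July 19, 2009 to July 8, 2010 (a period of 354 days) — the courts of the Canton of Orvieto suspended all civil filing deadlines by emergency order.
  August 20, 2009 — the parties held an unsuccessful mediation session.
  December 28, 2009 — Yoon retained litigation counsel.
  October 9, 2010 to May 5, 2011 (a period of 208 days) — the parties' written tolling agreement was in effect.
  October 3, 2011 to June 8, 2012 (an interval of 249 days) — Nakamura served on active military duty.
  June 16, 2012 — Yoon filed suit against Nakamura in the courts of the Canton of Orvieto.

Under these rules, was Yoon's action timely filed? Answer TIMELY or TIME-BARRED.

The claim accrued on April 27, 2007, the date of the act.
The untolled deadline — 3 years after April 27, 2007 — is April 27, 2010.
The period was tolled for 354 days by the emergency suspension of filing deadlines (July 19, 2009 to July 8, 2010), pushing the deadline to April 16, 2011.
The written tolling agreement from October 9, 2010 to May 5, 2011 tolled the period for 208 days, extending the deadline to November 10, 2011.
The defendant's active military service from October 3, 2011 to June 8, 2012 tolled the period for 249 days, extending the deadline to July 16, 2012.
The pending related arbitration from October 4, 2008 to May 23, 2009 does not toll the period, because no stated rule makes a pending arbitration a tolling event.
Nothing else in the chronology tolls or restarts the period.
The June 16, 2012 filing precedes the July 16, 2012 deadline; the claim is timely.

TIMELY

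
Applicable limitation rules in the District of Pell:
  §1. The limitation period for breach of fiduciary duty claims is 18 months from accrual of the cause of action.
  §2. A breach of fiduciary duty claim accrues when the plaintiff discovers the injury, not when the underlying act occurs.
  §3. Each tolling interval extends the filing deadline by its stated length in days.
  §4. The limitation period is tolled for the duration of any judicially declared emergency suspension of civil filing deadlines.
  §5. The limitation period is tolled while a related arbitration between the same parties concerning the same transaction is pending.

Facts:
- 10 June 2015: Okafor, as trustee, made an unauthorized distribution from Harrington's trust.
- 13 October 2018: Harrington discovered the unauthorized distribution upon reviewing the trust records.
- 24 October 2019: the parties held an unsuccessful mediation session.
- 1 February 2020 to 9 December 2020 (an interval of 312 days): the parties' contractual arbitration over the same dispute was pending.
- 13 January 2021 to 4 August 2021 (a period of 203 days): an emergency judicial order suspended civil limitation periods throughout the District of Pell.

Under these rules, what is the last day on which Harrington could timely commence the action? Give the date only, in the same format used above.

The claim did not accrue until Harrington discovered the injury on 13 October 2018; the 10 June 2015 act date does not start the clock under the stated rule.
18 months from 13 October 2018 is 13 April 2020.
The pending related arbitration from 1 February 2020 to 9 December 2020 tolled the period for 312 days, extending the deadline to 19 February 2021.
The emergency suspension of filing deadlines from 13 January 2021 to 4 August 2021 tolled the period for 203 days, extending the deadline to 10 September 2021.
Nothing else in the chronology tolls or restarts the period.

10 September 2021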